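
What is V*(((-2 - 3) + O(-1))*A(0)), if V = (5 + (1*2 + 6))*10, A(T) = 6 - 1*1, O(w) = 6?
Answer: 650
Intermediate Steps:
A(T) = 5 (A(T) = 6 - 1 = 5)
V = 130 (V = (5 + (2 + 6))*10 = (5 + 8)*10 = 13*10 = 130)
V*(((-2 - 3) + O(-1))*A(0)) = 130*(((-2 - 3) + 6)*5) = 130*((-5 + 6)*5) = 130*(1*5) = 130*5 = 650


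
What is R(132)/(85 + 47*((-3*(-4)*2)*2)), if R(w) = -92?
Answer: -92/2341 ≈ -0.039299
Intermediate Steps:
R(132)/(85 + 47*((-3*(-4)*2)*2)) = -92/(85 + 47*((-3*(-4)*2)*2)) = -92/(85 + 47*((12*2)*2)) = -92/(85 + 47*(24*2)) = -92/(85 + 47*48) = -92/(85 + 2256) = -92/2341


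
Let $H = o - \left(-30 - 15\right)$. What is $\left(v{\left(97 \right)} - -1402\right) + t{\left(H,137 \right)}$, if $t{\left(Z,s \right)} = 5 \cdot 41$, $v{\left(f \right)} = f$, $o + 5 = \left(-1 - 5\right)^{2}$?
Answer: $1704$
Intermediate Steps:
$o = 31$ ($o = -5 + \left(-1 - 5\right)^{2} = -5 + \left(-6\right)^{2} = -5 + 36 = 31$)
$H = 76$ ($H = 31 - \left(-30 - 15\right) = 31 - -45 = 31 + 45 = 76$)
$t{\left(Z,s \right)} = 205$
$\left(v{\left(97 \right)} - -1402\right) + t{\left(H,137 \right)} = \left(97 - -1402\right) + 205 = \left(97 + \left(1485 - 83\right)\right) + 205 = \left(97 + 1402\right) + 205 = 1499 + 205 = 1704$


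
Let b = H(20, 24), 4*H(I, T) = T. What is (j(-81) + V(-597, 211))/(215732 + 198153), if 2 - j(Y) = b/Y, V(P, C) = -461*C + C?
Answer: -2620564/11174895 ≈ -0.23450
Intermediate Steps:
H(I, T) = T/4
b = 6 (b = (1/4)*24 = 6)
V(P, C) = -460*C
j(Y) = 2 - 6/Y
(j(-81) + V(-597, 211))/(215732 + 198153) = ((2 - 6/(-81)) - 460*211)/(215732 + 198153) = ((2 - 6*(-1/81)) - 97060)/413885 = ((2 + 2/27) - 97060)*(1/413885) = (56/27 - 97060)*(1/413885) = -2620564/27*1/413885 = -2620564/11174895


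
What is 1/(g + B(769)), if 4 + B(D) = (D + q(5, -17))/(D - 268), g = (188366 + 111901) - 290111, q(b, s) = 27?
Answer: 501/5086948 ≈ 9.8487e-5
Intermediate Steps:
g = 10156 (g = 300267 - 290111 = 10156)
B(D) = -4 + (27 + D)/(-268 + D) (B(D) = -4 + (D + 27)/(D - 268) = -4 + (27 + D)/(-268 + D))
1/(g + B(769)) = 1/(10156 + (1099 - 3*769)/(-268 + 769)) = 1/(10156 + (1099 - 2307)/501) = 1/(10156 + (1/501)*(-1208)) = 1/(10156 - 1208/501) = 1/(5086948/501) = 501/5086948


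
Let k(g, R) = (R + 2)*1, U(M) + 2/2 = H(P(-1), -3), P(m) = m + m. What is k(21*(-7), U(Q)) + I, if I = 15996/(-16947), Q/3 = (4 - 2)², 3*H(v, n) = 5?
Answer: 3244/1883 ≈ 1.7228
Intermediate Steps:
P(m) = 2*m
H(v, n) = 5/3 (H(v, n) = (⅓)*5 = 5/3)
Q = 12 (Q = 3*(4 - 2)² = 3*2² = 3*4 = 12)
U(M) = ⅔ (U(M) = -1 + 5/3 = ⅔)
I = -5332/5649 (I = 15996*(-1/16947) = -5332/5649 ≈ -0.94388)
k(g, R) = 2 + R (k(g, R) = (2 + R)*1 = 2 + R)
k(21*(-7), U(Q)) + I = (2 + ⅔) - 5332/5649 = 8/3 - 5332/5649 = 3244/1883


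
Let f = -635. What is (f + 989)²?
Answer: 125316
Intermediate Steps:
(f + 989)² = (-635 + 989)² = 354² = 125316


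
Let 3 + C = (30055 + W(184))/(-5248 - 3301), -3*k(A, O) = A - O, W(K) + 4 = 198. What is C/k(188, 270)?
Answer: -83844/350509 ≈ -0.23921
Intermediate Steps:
W(K) = 194 (W(K) = -4 + 198 = 194)
k(A, O) = -A/3 + O/3 (k(A, O) = -(A - O)/3 = -A/3 + O/3)
C = -55896/8549 (C = -3 + (30055 + 194)/(-5248 - 3301) = -3 + 30249/(-8549) = -3 + 30249*(-1/8549) = -3 - 30249/8549 = -55896/8549 ≈ -6.5383)
C/k(188, 270) = -55896/(8549*(-1/3*188 + (1/3)*270)) = -55896/(8549*(-188/3 + 90)) = -55896/(8549*82/3) = -55896/8549*3/82 = -83844/350509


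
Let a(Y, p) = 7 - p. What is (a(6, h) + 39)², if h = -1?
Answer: 2209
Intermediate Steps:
(a(6, h) + 39)² = ((7 - 1*(-1)) + 39)² = ((7 + 1) + 39)² = (8 + 39)² = 47² = 2209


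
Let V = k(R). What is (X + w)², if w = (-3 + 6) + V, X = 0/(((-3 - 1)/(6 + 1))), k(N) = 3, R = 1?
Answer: 36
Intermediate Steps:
V = 3
X = 0 (X = 0/((-4/7)) = 0/((-4*⅐)) = 0/(-4/7) = 0*(-7/4) = 0)
w = 6 (w = (-3 + 6) + 3 = 3 + 3 = 6)
(X + w)² = (0 + 6)² = 6² = 36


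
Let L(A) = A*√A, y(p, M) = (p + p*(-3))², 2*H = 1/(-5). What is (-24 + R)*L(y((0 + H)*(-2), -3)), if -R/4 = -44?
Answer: 1216/125 ≈ 9.7280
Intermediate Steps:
H = -⅒ (H = (½)/(-5) = (½)*(-⅕) = -⅒ ≈ -0.10000)
R = 176 (R = -4*(-44) = 176)
y(p, M) = 4*p² (y(p, M) = (p - 3*p)² = (-2*p)² = 4*p²)
L(A) = A^(3/2)
(-24 + R)*L(y((0 + H)*(-2), -3)) = (-24 + 176)*(4*((0 - ⅒)*(-2))²)^(3/2) = 152*(4*(-⅒*(-2))²)^(3/2) = 152*(4*(⅕)²)^(3/2) = 152*(4*(1/25))^(3/2) = 152*(4/25)^(3/2) = 152*(8/125) = 1216/125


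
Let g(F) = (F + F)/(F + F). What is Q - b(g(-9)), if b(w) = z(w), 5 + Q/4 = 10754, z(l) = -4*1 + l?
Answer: 42999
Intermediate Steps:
z(l) = -4 + l
g(F) = 1 (g(F) = (2*F)/((2*F)) = (2*F)*(1/(2*F)) = 1)
Q = 42996 (Q = -20 + 4*10754 = -20 + 43016 = 42996)
b(w) = -4 + w
Q - b(g(-9)) = 42996 - (-4 + 1) = 42996 - 1*(-3) = 42996 + 3 = 42999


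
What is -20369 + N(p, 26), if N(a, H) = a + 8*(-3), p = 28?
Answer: -20365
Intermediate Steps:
N(a, H) = -24 + a (N(a, H) = a - 24 = -24 + a)
-20369 + N(p, 26) = -20369 + (-24 + 28) = -20369 + 4 = -20365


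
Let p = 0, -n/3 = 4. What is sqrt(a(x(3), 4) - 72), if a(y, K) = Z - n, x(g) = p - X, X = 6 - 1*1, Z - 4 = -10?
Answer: I*sqrt(66) ≈ 8.124*I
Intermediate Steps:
Z = -6 (Z = 4 - 10 = -6)
n = -12 (n = -3*4 = -12)
X = 5 (X = 6 - 1 = 5)
x(g) = -5 (x(g) = 0 - 1*5 = 0 - 5 = -5)
a(y, K) = 6 (a(y, K) = -6 - 1*(-12) = -6 + 12 = 6)
sqrt(a(x(3), 4) - 72) = sqrt(6 - 72) = sqrt(-66) = I*sqrt(66)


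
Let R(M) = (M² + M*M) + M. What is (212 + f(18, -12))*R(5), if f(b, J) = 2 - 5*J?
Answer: 15070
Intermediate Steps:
R(M) = M + 2*M² (R(M) = (M² + M²) + M = 2*M² + M = M + 2*M²)
(212 + f(18, -12))*R(5) = (212 + (2 - 5*(-12)))*(5*(1 + 2*5)) = (212 + (2 + 60))*(5*(1 + 10)) = (212 + 62)*(5*11) = 274*55 = 15070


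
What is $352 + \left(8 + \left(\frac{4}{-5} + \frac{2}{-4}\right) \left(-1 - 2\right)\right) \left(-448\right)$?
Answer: $- \frac{24896}{5} \approx -4979.2$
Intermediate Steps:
$352 + \left(8 + \left(\frac{4}{-5} + \frac{2}{-4}\right) \left(-1 - 2\right)\right) \left(-448\right) = 352 + \left(8 + \left(4 \left(- \frac{1}{5}\right) + 2 \left(- \frac{1}{4}\right)\right) \left(-3\right)\right) \left(-448\right) = 352 + \left(8 + \left(- \frac{4}{5} - \frac{1}{2}\right) \left(-3\right)\right) \left(-448\right) = 352 + \left(8 - - \frac{39}{10}\right) \left(-448\right) = 352 + \left(8 + \frac{39}{10}\right) \left(-448\right) = 352 + \frac{119}{10} \left(-448\right) = 352 - \frac{26656}{5} = - \frac{24896}{5}$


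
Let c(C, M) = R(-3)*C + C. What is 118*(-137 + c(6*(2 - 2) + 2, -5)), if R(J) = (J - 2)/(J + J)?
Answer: -47200/3 ≈ -15733.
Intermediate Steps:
R(J) = (-2 + J)/(2*J) (R(J) = (-2 + J)/((2*J)) = (-2 + J)*(1/(2*J)) = (-2 + J)/(2*J))
c(C, M) = 11*C/6 (c(C, M) = ((½)*(-2 - 3)/(-3))*C + C = ((½)*(-⅓)*(-5))*C + C = 5*C/6 + C = 11*C/6)
118*(-137 + c(6*(2 - 2) + 2, -5)) = 118*(-137 + 11*(6*(2 - 2) + 2)/6) = 118*(-137 + 11*(6*0 + 2)/6) = 118*(-137 + 11*(0 + 2)/6) = 118*(-137 + (11/6)*2) = 118*(-137 + 11/3) = 118*(-400/3) = -47200/3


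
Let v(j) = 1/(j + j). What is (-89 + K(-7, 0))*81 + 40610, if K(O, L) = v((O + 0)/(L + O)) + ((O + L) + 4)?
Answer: 66397/2 ≈ 33199.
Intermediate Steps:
v(j) = 1/(2*j)
K(O, L) = 4 + L + O + (L + O)/(2*O) (K(O, L) = 1/(2*(((O + 0)/(L + O)))) + ((O + L) + 4) = 1/(2*((O/(L + O)))) + ((L + O) + 4) = ((L + O)/O)/2 + (4 + L + O) = (L + O)/(2*O) + (4 + L + O) = 4 + L + O + (L + O)/(2*O))
(-89 + K(-7, 0))*81 + 40610 = (-89 + (9/2 + 0 - 7 + (1/2)*0/(-7)))*81 + 40610 = (-89 + (9/2 + 0 - 7 + (1/2)*0*(-1/7)))*81 + 40610 = (-89 + (9/2 + 0 - 7 + 0))*81 + 40610 = (-89 - 5/2)*81 + 40610 = -183/2*81 + 40610 = -14823/2 + 40610 = 66397/2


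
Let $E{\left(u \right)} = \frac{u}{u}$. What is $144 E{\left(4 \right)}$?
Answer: $144$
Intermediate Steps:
$E{\left(u \right)} = 1$
$144 E{\left(4 \right)} = 144 \cdot 1 = 144$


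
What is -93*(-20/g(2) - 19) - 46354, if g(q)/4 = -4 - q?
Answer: -89329/2 ≈ -44665.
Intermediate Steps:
g(q) = -16 - 4*q (g(q) = 4*(-4 - q) = -16 - 4*q)
-93*(-20/g(2) - 19) - 46354 = -93*(-20/(-16 - 4*2) - 19) - 46354 = -93*(-20/(-16 - 8) - 19) - 46354 = -93*(-20/(-24) - 19) - 46354 = -93*(-20*(-1/24) - 19) - 46354 = -93*(5/6 - 19) - 46354 = -93*(-109/6) - 46354 = 3379/2 - 46354 = -89329/2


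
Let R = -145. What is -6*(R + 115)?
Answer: 180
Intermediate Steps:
-6*(R + 115) = -6*(-145 + 115) = -6*(-30) = 180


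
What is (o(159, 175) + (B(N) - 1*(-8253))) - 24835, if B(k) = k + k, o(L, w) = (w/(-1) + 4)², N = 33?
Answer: 12725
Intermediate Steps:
o(L, w) = (4 - w)² (o(L, w) = (w*(-1) + 4)² = (-w + 4)² = (4 - w)²)
B(k) = 2*k
(o(159, 175) + (B(N) - 1*(-8253))) - 24835 = ((-4 + 175)² + (2*33 - 1*(-8253))) - 24835 = (171² + (66 + 8253)) - 24835 = (29241 + 8319) - 24835 = 37560 - 24835 = 12725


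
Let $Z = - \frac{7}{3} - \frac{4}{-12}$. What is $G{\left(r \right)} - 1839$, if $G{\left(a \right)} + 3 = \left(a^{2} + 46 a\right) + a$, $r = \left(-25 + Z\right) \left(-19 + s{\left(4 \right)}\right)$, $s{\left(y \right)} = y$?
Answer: $181218$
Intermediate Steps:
$Z = -2$ ($Z = \left(-7\right) \frac{1}{3} - - \frac{1}{3} = - \frac{7}{3} + \frac{1}{3} = -2$)
$r = 405$ ($r = \left(-25 - 2\right) \left(-19 + 4\right) = \left(-27\right) \left(-15\right) = 405$)
$G{\left(a \right)} = -3 + a^{2} + 47 a$ ($G{\left(a \right)} = -3 + \left(\left(a^{2} + 46 a\right) + a\right) = -3 + \left(a^{2} + 47 a\right) = -3 + a^{2} + 47 a$)
$G{\left(r \right)} - 1839 = \left(-3 + 405^{2} + 47 \cdot 405\right) - 1839 = \left(-3 + 164025 + 19035\right) - 1839 = 183057 - 1839 = 181218$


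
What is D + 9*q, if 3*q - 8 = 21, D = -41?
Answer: 46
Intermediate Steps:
q = 29/3 (q = 8/3 + (⅓)*21 = 8/3 + 7 = 29/3 ≈ 9.6667)
D + 9*q = -41 + 9*(29/3) = -41 + 87 = 46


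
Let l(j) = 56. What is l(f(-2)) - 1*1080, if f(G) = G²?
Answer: -1024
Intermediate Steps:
l(f(-2)) - 1*1080 = 56 - 1*1080 = 56 - 1080 = -1024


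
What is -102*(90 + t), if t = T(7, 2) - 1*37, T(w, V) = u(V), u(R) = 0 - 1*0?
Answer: -5406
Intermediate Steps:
u(R) = 0 (u(R) = 0 + 0 = 0)
T(w, V) = 0
t = -37 (t = 0 - 1*37 = 0 - 37 = -37)
-102*(90 + t) = -102*(90 - 37) = -102*53 = -5406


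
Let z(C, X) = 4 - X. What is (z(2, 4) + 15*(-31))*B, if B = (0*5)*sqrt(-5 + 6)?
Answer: 0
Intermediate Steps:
B = 0 (B = 0*sqrt(1) = 0*1 = 0)
(z(2, 4) + 15*(-31))*B = ((4 - 1*4) + 15*(-31))*0 = ((4 - 4) - 465)*0 = (0 - 465)*0 = -465*0 = 0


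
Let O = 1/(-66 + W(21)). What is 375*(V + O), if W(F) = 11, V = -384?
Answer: -1584075/11 ≈ -1.4401e+5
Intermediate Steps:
O = -1/55 (O = 1/(-66 + 11) = 1/(-55) = -1/55 ≈ -0.018182)
375*(V + O) = 375*(-384 - 1/55) = 375*(-21121/55) = -1584075/11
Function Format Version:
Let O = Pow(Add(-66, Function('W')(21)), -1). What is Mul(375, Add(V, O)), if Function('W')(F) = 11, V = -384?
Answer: Rational(-1584075, 11) ≈ -1.4401e+5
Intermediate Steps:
O = Rational(-1, 55) (O = Pow(Add(-66, 11), -1) = Pow(-55, -1) = Rational(-1, 55) ≈ -0.018182)
Mul(375, Add(V, O)) = Mul(375, Add(-384, Rational(-1, 55))) = Mul(375, Rational(-21121, 55)) = Rational(-1584075, 11)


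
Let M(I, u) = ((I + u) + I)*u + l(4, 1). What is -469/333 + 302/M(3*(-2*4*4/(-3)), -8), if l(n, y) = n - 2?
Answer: -154870/74259 ≈ -2.0855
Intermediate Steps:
l(n, y) = -2 + n
M(I, u) = 2 + u*(u + 2*I) (M(I, u) = ((I + u) + I)*u + (-2 + 4) = (u + 2*I)*u + 2 = u*(u + 2*I) + 2 = 2 + u*(u + 2*I))
-469/333 + 302/M(3*(-2*4*4/(-3)), -8) = -469/333 + 302/(2 + (-8)² + 2*(3*(-2*4*4/(-3)))*(-8)) = -469*1/333 + 302/(2 + 64 + 2*(3*(-32*(-1)/3))*(-8)) = -469/333 + 302/(2 + 64 + 2*(3*(-2*(-16/3)))*(-8)) = -469/333 + 302/(2 + 64 + 2*(3*(32/3))*(-8)) = -469/333 + 302/(2 + 64 + 2*32*(-8)) = -469/333 + 302/(2 + 64 - 512) = -469/333 + 302/(-446) = -469/333 + 302*(-1/446) = -469/333 - 151/223 = -154870/74259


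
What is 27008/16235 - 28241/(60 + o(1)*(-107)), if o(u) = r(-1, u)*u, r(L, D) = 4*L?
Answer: -445312731/7922680 ≈ -56.207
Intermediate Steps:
o(u) = -4*u (o(u) = (4*(-1))*u = -4*u)
27008/16235 - 28241/(60 + o(1)*(-107)) = 27008/16235 - 28241/(60 - 4*1*(-107)) = 27008*(1/16235) - 28241/(60 - 4*(-107)) = 27008/16235 - 28241/(60 + 428) = 27008/16235 - 28241/488 = -445312731/7922680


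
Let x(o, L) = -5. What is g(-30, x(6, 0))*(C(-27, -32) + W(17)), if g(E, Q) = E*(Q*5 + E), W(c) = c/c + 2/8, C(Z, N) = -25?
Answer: -78375/2 ≈ -39188.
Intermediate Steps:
W(c) = 5/4 (W(c) = 1 + 2*(1/8) = 1 + 1/4 = 5/4)
g(E, Q) = E*(E + 5*Q) (g(E, Q) = E*(5*Q + E) = E*(E + 5*Q))
g(-30, x(6, 0))*(C(-27, -32) + W(17)) = (-30*(-30 + 5*(-5)))*(-25 + 5/4) = -30*(-30 - 25)*(-95/4) = -30*(-55)*(-95/4) = 1650*(-95/4) = -78375/2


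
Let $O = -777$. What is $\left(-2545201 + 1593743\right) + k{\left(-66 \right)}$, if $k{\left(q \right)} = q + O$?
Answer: $-952301$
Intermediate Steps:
$k{\left(q \right)} = -777 + q$ ($k{\left(q \right)} = q - 777 = -777 + q$)
$\left(-2545201 + 1593743\right) + k{\left(-66 \right)} = \left(-2545201 + 1593743\right) - 843 = -951458 - 843 = -952301$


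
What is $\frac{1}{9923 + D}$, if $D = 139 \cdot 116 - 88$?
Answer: $\frac{1}{25959} \approx 3.8522 \cdot 10^{-5}$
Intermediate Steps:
$D = 16036$ ($D = 16124 - 88 = 16036$)
$\frac{1}{9923 + D} = \frac{1}{9923 + 16036} = \frac{1}{25959}$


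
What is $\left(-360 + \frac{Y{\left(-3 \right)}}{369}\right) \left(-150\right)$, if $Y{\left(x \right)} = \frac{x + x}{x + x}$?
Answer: $\frac{6641950}{123} \approx 54000.0$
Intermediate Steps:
$Y{\left(x \right)} = 1$ ($Y{\left(x \right)} = \frac{2 x}{2 x} = 2 x \frac{1}{2 x} = 1$)
$\left(-360 + \frac{Y{\left(-3 \right)}}{369}\right) \left(-150\right) = \left(-360 + 1 \cdot \frac{1}{369}\right) \left(-150\right) = \left(-360 + \frac{1}{369}\right) \left(-150\right) = \left(- \frac{132839}{369}\right) \left(-150\right) = \frac{6641950}{123}$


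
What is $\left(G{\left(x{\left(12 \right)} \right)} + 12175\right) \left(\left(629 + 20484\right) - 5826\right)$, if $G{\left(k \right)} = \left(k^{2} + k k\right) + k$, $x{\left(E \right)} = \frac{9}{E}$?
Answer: $\frac{1489183105}{8} \approx 1.8615 \cdot 10^{8}$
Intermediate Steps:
$G{\left(k \right)} = k + 2 k^{2}$ ($G{\left(k \right)} = \left(k^{2} + k^{2}\right) + k = 2 k^{2} + k = k + 2 k^{2}$)
$\left(G{\left(x{\left(12 \right)} \right)} + 12175\right) \left(\left(629 + 20484\right) - 5826\right) = \left(\frac{9}{12} \left(1 + 2 \cdot \frac{9}{12}\right) + 12175\right) \left(\left(629 + 20484\right) - 5826\right) = \left(9 \cdot \frac{1}{12} \left(1 + 2 \cdot 9 \cdot \frac{1}{12}\right) + 12175\right) \left(21113 - 5826\right) = \left(\frac{3 \left(1 + 2 \cdot \frac{3}{4}\right)}{4} + 12175\right) 15287 = \left(\frac{3 \left(1 + \frac{3}{2}\right)}{4} + 12175\right) 15287 = \left(\frac{3}{4} \cdot \frac{5}{2} + 12175\right) 15287 = \left(\frac{15}{8} + 12175\right) 15287 = \frac{97415}{8} \cdot 15287 = \frac{1489183105}{8}$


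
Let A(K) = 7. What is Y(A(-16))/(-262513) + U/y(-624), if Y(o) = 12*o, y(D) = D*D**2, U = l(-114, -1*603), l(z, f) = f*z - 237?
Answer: -12797661827/21260982472704 ≈ -0.00060193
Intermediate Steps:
l(z, f) = -237 + f*z
U = 68505 (U = -237 - 1*603*(-114) = -237 - 603*(-114) = -237 + 68742 = 68505)
y(D) = D**3
Y(A(-16))/(-262513) + U/y(-624) = (12*7)/(-262513) + 68505/((-624)**3) = 84*(-1/262513) + 68505/(-242970624) = -84/262513 + 68505*(-1/242970624) = -84/262513 - 22835/80990208 = -12797661827/21260982472704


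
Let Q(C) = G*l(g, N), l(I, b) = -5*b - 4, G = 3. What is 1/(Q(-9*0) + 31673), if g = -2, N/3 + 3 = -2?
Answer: 1/31886 ≈ 3.1362e-5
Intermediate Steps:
N = -15 (N = -9 + 3*(-2) = -9 - 6 = -15)
l(I, b) = -4 - 5*b
Q(C) = 213 (Q(C) = 3*(-4 - 5*(-15)) = 3*(-4 + 75) = 3*71 = 213)
1/(Q(-9*0) + 31673) = 1/(213 + 31673) = 1/31886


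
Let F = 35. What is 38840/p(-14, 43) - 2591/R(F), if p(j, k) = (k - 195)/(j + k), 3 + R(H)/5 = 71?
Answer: -47919529/6460 ≈ -7417.9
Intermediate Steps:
R(H) = 340 (R(H) = -15 + 5*71 = -15 + 355 = 340)
p(j, k) = (-195 + k)/(j + k)
38840/p(-14, 43) - 2591/R(F) = 38840/(((-195 + 43)/(-14 + 43))) - 2591/340 = 38840/((-152/29)) - 2591*1/340 = 38840/(((1/29)*(-152))) - 2591/340 = 38840/(-152/29) - 2591/340 = 38840*(-29/152) - 2591/340 = -140795/19 - 2591/340 = -47919529/6460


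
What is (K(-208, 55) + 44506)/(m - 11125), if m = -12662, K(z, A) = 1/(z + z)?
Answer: -18514495/9895392 ≈ -1.8710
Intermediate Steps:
K(z, A) = 1/(2*z)
(K(-208, 55) + 44506)/(m - 11125) = ((½)/(-208) + 44506)/(-12662 - 11125) = ((½)*(-1/208) + 44506)/(-23787) = (-1/416 + 44506)*(-1/23787) = (18514495/416)*(-1/23787) = -18514495/9895392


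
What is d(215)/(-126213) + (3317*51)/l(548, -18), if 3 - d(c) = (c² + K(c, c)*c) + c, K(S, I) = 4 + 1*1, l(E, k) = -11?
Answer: -21350551939/1388343 ≈ -15378.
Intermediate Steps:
K(S, I) = 5 (K(S, I) = 4 + 1 = 5)
d(c) = 3 - c² - 6*c (d(c) = 3 - ((c² + 5*c) + c) = 3 - (c² + 6*c) = 3 + (-c² - 6*c) = 3 - c² - 6*c)
d(215)/(-126213) + (3317*51)/l(548, -18) = (3 - 1*215² - 6*215)/(-126213) + (3317*51)/(-11) = (3 - 1*46225 - 1290)*(-1/126213) + 169167*(-1/11) = (3 - 46225 - 1290)*(-1/126213) - 169167/11 = -47512*(-1/126213) - 169167/11 = 47512/126213 - 169167/11 = -21350551939/1388343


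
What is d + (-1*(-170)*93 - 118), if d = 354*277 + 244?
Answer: 113994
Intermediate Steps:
d = 98302 (d = 98058 + 244 = 98302)
d + (-1*(-170)*93 - 118) = 98302 + (-1*(-170)*93 - 118) = 98302 + (170*93 - 118) = 98302 + (15810 - 118) = 98302 + 15692 = 113994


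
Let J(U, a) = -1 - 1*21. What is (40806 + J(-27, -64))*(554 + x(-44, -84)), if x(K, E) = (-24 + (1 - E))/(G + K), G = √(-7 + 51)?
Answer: 969068624/43 - 1243912*√11/473 ≈ 2.2528e+7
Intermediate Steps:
J(U, a) = -22 (J(U, a) = -1 - 21 = -22)
G = 2*√11 (G = √44 = 2*√11 ≈ 6.6332)
x(K, E) = (-23 - E)/(K + 2*√11) (x(K, E) = (-24 + (1 - E))/(2*√11 + K) = (-23 - E)/(K + 2*√11))
(40806 + J(-27, -64))*(554 + x(-44, -84)) = (40806 - 22)*(554 + (-23 - 1*(-84))/(-44 + 2*√11)) = 40784*(554 + (-23 + 84)/(-44 + 2*√11)) = 40784*(554 + 61/(-44 + 2*√11)) = 22594336 + 2487824/(-44 + 2*√11)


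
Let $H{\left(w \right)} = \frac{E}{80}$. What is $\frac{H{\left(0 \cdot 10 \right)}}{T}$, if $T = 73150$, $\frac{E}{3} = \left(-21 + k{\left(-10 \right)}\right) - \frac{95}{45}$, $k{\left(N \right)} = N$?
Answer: $- \frac{149}{8778000} \approx -1.6974 \cdot 10^{-5}$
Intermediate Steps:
$E = - \frac{298}{3}$ ($E = 3 \left(\left(-21 - 10\right) - \frac{95}{45}\right) = 3 \left(-31 - \frac{19}{9}\right) = 3 \left(- \frac{298}{9}\right) = - \frac{298}{3} \approx -99.333$)
$H{\left(w \right)} = - \frac{149}{120}$ ($H{\left(w \right)} = - \frac{298}{3 \cdot 80} = \left(- \frac{298}{3}\right) \frac{1}{80} = - \frac{149}{120}$)
$\frac{H{\left(0 \cdot 10 \right)}}{T} = - \frac{149}{120 \cdot 73150} = \left(- \frac{149}{120}\right) \frac{1}{73150} = - \frac{149}{8778000}$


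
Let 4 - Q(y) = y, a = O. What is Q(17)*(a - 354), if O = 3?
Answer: 4563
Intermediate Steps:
a = 3
Q(y) = 4 - y
Q(17)*(a - 354) = (4 - 1*17)*(3 - 354) = (4 - 17)*(-351) = -13*(-351) = 4563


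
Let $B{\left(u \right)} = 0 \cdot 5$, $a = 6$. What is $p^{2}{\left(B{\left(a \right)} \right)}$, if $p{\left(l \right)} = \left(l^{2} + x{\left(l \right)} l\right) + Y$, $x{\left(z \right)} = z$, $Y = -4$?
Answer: $16$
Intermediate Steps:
$B{\left(u \right)} = 0$
$p{\left(l \right)} = -4 + 2 l^{2}$ ($p{\left(l \right)} = \left(l^{2} + l l\right) - 4 = \left(l^{2} + l^{2}\right) - 4 = 2 l^{2} - 4 = -4 + 2 l^{2}$)
$p^{2}{\left(B{\left(a \right)} \right)} = \left(-4 + 2 \cdot 0^{2}\right)^{2} = \left(-4 + 2 \cdot 0\right)^{2} = \left(-4 + 0\right)^{2} = \left(-4\right)^{2} = 16$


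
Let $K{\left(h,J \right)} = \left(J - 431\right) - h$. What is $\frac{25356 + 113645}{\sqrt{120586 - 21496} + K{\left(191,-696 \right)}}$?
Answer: $- \frac{91601659}{819017} - \frac{417003 \sqrt{11010}}{1638034} \approx -138.56$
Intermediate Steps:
$K{\left(h,J \right)} = -431 + J - h$ ($K{\left(h,J \right)} = \left(-431 + J\right) - h = -431 + J - h$)
$\frac{25356 + 113645}{\sqrt{120586 - 21496} + K{\left(191,-696 \right)}} = \frac{25356 + 113645}{\sqrt{120586 - 21496} - 1318} = \frac{139001}{\sqrt{99090} - 1318} = \frac{139001}{3 \sqrt{11010} - 1318} = \frac{139001}{-1318 + 3 \sqrt{11010}}$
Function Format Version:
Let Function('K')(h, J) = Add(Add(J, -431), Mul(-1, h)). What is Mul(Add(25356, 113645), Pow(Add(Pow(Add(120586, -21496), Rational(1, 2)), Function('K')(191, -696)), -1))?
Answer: Add(Rational(-91601659, 819017), Mul(Rational(-417003, 1638034), Pow(11010, Rational(1, 2)))) ≈ -138.56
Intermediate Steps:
Function('K')(h, J) = Add(-431, J, Mul(-1, h)) (Function('K')(h, J) = Add(Add(-431, J), Mul(-1, h)) = Add(-431, J, Mul(-1, h)))
Mul(Add(25356, 113645), Pow(Add(Pow(Add(120586, -21496), Rational(1, 2)), Function('K')(191, -696)), -1)) = Mul(Add(25356, 113645), Pow(Add(Pow(Add(120586, -21496), Rational(1, 2)), Add(-431, -696, Mul(-1, 191))), -1)) = Mul(139001, Pow(Add(Pow(99090, Rational(1, 2)), Add(-431, -696, -191)), -1)) = Mul(139001, Pow(Add(Mul(3, Pow(11010, Rational(1, 2))), -1318), -1)) = Mul(139001, Pow(Add(-1318, Mul(3, Pow(11010, Rational(1, 2)))), -1))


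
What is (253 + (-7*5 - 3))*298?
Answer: 64070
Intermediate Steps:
(253 + (-7*5 - 3))*298 = (253 + (-35 - 3))*298 = (253 - 38)*298 = 215*298 = 64070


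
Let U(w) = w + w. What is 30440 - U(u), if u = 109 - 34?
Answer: 30290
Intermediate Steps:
u = 75
U(w) = 2*w
30440 - U(u) = 30440 - 2*75 = 30440 - 1*150 = 30440 - 150 = 30290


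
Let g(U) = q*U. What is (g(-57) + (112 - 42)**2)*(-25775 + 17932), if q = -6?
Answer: -41113006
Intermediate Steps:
g(U) = -6*U
(g(-57) + (112 - 42)**2)*(-25775 + 17932) = (-6*(-57) + (112 - 42)**2)*(-25775 + 17932) = (342 + 70**2)*(-7843) = (342 + 4900)*(-7843) = 5242*(-7843) = -41113006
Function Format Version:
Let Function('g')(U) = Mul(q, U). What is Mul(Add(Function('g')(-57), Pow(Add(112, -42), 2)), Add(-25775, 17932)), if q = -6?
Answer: -41113006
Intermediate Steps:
Function('g')(U) = Mul(-6, U)
Mul(Add(Function('g')(-57), Pow(Add(112, -42), 2)), Add(-25775, 17932)) = Mul(Add(Mul(-6, -57), Pow(Add(112, -42), 2)), Add(-25775, 17932)) = Mul(Add(342, Pow(70, 2)), -7843) = Mul(Add(342, 4900), -7843) = Mul(5242, -7843) = -41113006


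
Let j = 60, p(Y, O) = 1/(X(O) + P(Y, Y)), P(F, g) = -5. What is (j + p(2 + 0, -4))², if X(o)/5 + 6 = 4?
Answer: 808201/225 ≈ 3592.0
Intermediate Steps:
X(o) = -10 (X(o) = -30 + 5*4 = -30 + 20 = -10)
p(Y, O) = -1/15 (p(Y, O) = 1/(-10 - 5) = 1/(-15) = -1/15)
(j + p(2 + 0, -4))² = (60 - 1/15)² = (899/15)² = 808201/225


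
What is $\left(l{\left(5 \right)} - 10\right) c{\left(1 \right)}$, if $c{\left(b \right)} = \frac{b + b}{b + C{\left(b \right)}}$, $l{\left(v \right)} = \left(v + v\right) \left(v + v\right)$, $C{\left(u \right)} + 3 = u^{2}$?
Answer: $-180$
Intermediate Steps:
$C{\left(u \right)} = -3 + u^{2}$
$l{\left(v \right)} = 4 v^{2}$ ($l{\left(v \right)} = 2 v 2 v = 4 v^{2}$)
$c{\left(b \right)} = \frac{2 b}{-3 + b + b^{2}}$ ($c{\left(b \right)} = \frac{b + b}{b + \left(-3 + b^{2}\right)} = \frac{2 b}{-3 + b + b^{2}}$)
$\left(l{\left(5 \right)} - 10\right) c{\left(1 \right)} = \left(4 \cdot 5^{2} - 10\right) 2 \cdot 1 \frac{1}{-3 + 1 + 1^{2}} = \left(4 \cdot 25 - 10\right) 2 \cdot 1 \frac{1}{-3 + 1 + 1} = \left(100 - 10\right) 2 \cdot 1 \frac{1}{-1} = 90 \cdot 2 \cdot 1 \left(-1\right) = 90 \left(-2\right) = -180$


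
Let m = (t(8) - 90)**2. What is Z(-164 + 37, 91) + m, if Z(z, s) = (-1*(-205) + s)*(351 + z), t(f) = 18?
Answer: 71488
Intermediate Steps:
m = 5184 (m = (18 - 90)**2 = (-72)**2 = 5184)
Z(z, s) = (205 + s)*(351 + z)
Z(-164 + 37, 91) + m = (71955 + 205*(-164 + 37) + 351*91 + 91*(-164 + 37)) + 5184 = (71955 + 205*(-127) + 31941 + 91*(-127)) + 5184 = (71955 - 26035 + 31941 - 11557) + 5184 = 66304 + 5184 = 71488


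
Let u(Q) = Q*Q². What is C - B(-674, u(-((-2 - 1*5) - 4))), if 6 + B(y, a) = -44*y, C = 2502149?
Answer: 2472499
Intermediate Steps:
u(Q) = Q³
B(y, a) = -6 - 44*y
C - B(-674, u(-((-2 - 1*5) - 4))) = 2502149 - (-6 - 44*(-674)) = 2502149 - (-6 + 29656) = 2502149 - 1*29650 = 2502149 - 29650 = 2472499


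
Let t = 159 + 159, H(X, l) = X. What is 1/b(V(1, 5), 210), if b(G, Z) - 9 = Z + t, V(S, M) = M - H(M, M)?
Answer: 1/537 ≈ 0.0018622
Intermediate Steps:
t = 318
V(S, M) = 0 (V(S, M) = M - M = 0)
b(G, Z) = 327 + Z (b(G, Z) = 9 + (Z + 318) = 9 + (318 + Z) = 327 + Z)
1/b(V(1, 5), 210) = 1/(327 + 210) = 1/537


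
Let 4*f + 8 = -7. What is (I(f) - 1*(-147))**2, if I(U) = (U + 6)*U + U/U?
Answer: 4986289/256 ≈ 19478.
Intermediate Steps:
f = -15/4 (f = -2 + (1/4)*(-7) = -2 - 7/4 = -15/4 ≈ -3.7500)
I(U) = 1 + U*(6 + U) (I(U) = (6 + U)*U + 1 = U*(6 + U) + 1 = 1 + U*(6 + U))
(I(f) - 1*(-147))**2 = ((1 + (-15/4)**2 + 6*(-15/4)) - 1*(-147))**2 = ((1 + 225/16 - 45/2) + 147)**2 = (-119/16 + 147)**2 = (2233/16)**2 = 4986289/256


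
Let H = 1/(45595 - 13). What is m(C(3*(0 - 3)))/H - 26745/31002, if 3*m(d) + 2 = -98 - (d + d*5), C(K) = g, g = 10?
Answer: -25122376275/10334 ≈ -2.4310e+6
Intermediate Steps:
C(K) = 10
H = 1/45582 ≈ 2.1938e-5
m(d) = -100/3 - 2*d (m(d) = -⅔ + (-98 - (d + d*5))/3 = -⅔ + (-98 - (d + 5*d))/3 = -⅔ + (-98 - 6*d)/3 = -⅔ + (-98/3 - 2*d) = -100/3 - 2*d)
m(C(3*(0 - 3)))/H - 26745/31002 = (-100/3 - 2*10)/(1/45582) - 26745/31002 = (-100/3 - 20)*45582 - 26745*1/31002 = -160/3*45582 - 8915/10334 = -2431040 - 8915/10334 = -25122376275/10334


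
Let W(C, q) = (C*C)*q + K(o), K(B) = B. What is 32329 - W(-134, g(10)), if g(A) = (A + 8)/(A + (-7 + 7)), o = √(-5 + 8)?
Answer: 41/5 - √3 ≈ 6.4679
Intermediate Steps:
o = √3 ≈ 1.7320
g(A) = (8 + A)/A (g(A) = (8 + A)/(A + 0) = (8 + A)/A)
W(C, q) = √3 + q*C² (W(C, q) = (C*C)*q + √3 = C²*q + √3 = q*C² + √3 = √3 + q*C²)
32329 - W(-134, g(10)) = 32329 - (√3 + ((8 + 10)/10)*(-134)²) = 32329 - (√3 + ((⅒)*18)*17956) = 32329 - (√3 + (9/5)*17956) = 32329 - (√3 + 161604/5) = 32329 - (161604/5 + √3) = 32329 + (-161604/5 - √3) = 41/5 - √3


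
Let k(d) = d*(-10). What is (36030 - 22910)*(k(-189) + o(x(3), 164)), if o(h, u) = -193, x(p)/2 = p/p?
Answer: 22264640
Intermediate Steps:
x(p) = 2 (x(p) = 2*(p/p) = 2*1 = 2)
k(d) = -10*d
(36030 - 22910)*(k(-189) + o(x(3), 164)) = (36030 - 22910)*(-10*(-189) - 193) = 13120*(1890 - 193) = 13120*1697 = 22264640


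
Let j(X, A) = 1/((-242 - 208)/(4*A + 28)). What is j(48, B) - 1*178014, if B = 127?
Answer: -40053418/225 ≈ -1.7802e+5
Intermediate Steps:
j(X, A) = -14/225 - 2*A/225 (j(X, A) = 1/(-450/(28 + 4*A)) = -14/225 - 2*A/225)
j(48, B) - 1*178014 = (-14/225 - 2/225*127) - 1*178014 = (-14/225 - 254/225) - 178014 = -268/225 - 178014 = -40053418/225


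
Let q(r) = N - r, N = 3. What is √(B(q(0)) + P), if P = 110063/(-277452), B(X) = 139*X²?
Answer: √2674193272023/46242 ≈ 35.364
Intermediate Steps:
q(r) = 3 - r
P = -110063/277452 (P = 110063*(-1/277452) = -110063/277452 ≈ -0.39669)
√(B(q(0)) + P) = √(139*(3 - 1*0)² - 110063/277452) = √(139*(3 + 0)² - 110063/277452) = √(139*3² - 110063/277452) = √(139*9 - 110063/277452) = √(1251 - 110063/277452) = √(346982389/277452) = √2674193272023/46242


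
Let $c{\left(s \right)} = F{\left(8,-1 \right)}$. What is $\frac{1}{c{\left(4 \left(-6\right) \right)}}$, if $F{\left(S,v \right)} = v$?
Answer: $-1$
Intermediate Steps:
$c{\left(s \right)} = -1$
$\frac{1}{c{\left(4 \left(-6\right) \right)}} = \frac{1}{-1} = -1$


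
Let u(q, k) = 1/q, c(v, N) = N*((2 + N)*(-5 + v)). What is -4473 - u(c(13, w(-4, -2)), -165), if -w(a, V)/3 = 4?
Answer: -4294081/960 ≈ -4473.0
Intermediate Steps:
w(a, V) = -12 (w(a, V) = -3*4 = -12)
c(v, N) = N*(-5 + v)*(2 + N) (c(v, N) = N*((-5 + v)*(2 + N)) = N*(-5 + v)*(2 + N))
-4473 - u(c(13, w(-4, -2)), -165) = -4473 - 1/((-12*(-10 - 5*(-12) + 2*13 - 12*13))) = -4473 - 1/((-12*(-10 + 60 + 26 - 156))) = -4473 - 1/((-12*(-80))) = -4473 - 1/960 = -4294081/960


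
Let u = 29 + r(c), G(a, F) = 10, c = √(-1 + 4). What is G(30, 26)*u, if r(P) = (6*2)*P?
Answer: 290 + 120*√3 ≈ 497.85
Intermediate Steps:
c = √3 ≈ 1.7320
r(P) = 12*P
u = 29 + 12*√3 ≈ 49.785
G(30, 26)*u = 10*(29 + 12*√3) = 290 + 120*√3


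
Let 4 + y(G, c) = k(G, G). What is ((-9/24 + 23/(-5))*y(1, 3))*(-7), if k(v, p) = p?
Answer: -4179/40 ≈ -104.47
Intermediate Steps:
y(G, c) = -4 + G
((-9/24 + 23/(-5))*y(1, 3))*(-7) = ((-9/24 + 23/(-5))*(-4 + 1))*(-7) = ((-9*1/24 + 23*(-1/5))*(-3))*(-7) = ((-3/8 - 23/5)*(-3))*(-7) = -199/40*(-3)*(-7) = (597/40)*(-7) = -4179/40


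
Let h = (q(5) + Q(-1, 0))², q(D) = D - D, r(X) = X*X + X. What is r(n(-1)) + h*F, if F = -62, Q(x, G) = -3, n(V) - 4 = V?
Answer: -546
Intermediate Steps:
n(V) = 4 + V
r(X) = X + X² (r(X) = X² + X = X + X²)
q(D) = 0
h = 9 (h = (0 - 3)² = (-3)² = 9)
r(n(-1)) + h*F = (4 - 1)*(1 + (4 - 1)) + 9*(-62) = 3*(1 + 3) - 558 = 3*4 - 558 = 12 - 558 = -546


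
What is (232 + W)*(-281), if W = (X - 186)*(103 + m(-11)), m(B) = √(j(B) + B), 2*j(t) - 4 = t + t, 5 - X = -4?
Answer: 5057719 + 99474*I*√5 ≈ 5.0577e+6 + 2.2243e+5*I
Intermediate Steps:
X = 9 (X = 5 - 1*(-4) = 5 + 4 = 9)
j(t) = 2 + t (j(t) = 2 + (t + t)/2 = 2 + (2*t)/2 = 2 + t)
m(B) = √(2 + 2*B) (m(B) = √((2 + B) + B) = √(2 + 2*B))
W = -18231 - 354*I*√5 (W = (9 - 186)*(103 + √(2 + 2*(-11))) = -177*(103 + √(2 - 22)) = -177*(103 + √(-20)) = -177*(103 + 2*I*√5) = -18231 - 354*I*√5 ≈ -18231.0 - 791.57*I)
(232 + W)*(-281) = (232 + (-18231 - 354*I*√5))*(-281) = (-17999 - 354*I*√5)*(-281) = 5057719 + 99474*I*√5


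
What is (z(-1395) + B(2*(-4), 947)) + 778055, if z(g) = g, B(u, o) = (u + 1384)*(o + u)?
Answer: 2068724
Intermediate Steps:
B(u, o) = (1384 + u)*(o + u)
(z(-1395) + B(2*(-4), 947)) + 778055 = (-1395 + ((2*(-4))² + 1384*947 + 1384*(2*(-4)) + 947*(2*(-4)))) + 778055 = (-1395 + ((-8)² + 1310648 + 1384*(-8) + 947*(-8))) + 778055 = (-1395 + (64 + 1310648 - 11072 - 7576)) + 778055 = (-1395 + 1292064) + 778055 = 1290669 + 778055 = 2068724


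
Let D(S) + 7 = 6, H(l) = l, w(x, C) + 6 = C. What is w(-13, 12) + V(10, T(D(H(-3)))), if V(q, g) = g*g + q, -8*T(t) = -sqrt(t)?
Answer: 1023/64 ≈ 15.984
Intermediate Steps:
w(x, C) = -6 + C
D(S) = -1 (D(S) = -7 + 6 = -1)
T(t) = sqrt(t)/8 (T(t) = -(-1)*sqrt(t)/8 = sqrt(t)/8)
V(q, g) = q + g**2 (V(q, g) = g**2 + q = q + g**2)
w(-13, 12) + V(10, T(D(H(-3)))) = (-6 + 12) + (10 + (sqrt(-1)/8)**2) = 6 + (10 + (I/8)**2) = 6 + (10 - 1/64) = 6 + 639/64 = 1023/64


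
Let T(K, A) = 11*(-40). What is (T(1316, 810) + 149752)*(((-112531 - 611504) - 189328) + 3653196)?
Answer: 409089944896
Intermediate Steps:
T(K, A) = -440
(T(1316, 810) + 149752)*(((-112531 - 611504) - 189328) + 3653196) = (-440 + 149752)*(((-112531 - 611504) - 189328) + 3653196) = 149312*((-724035 - 189328) + 3653196) = 149312*(-913363 + 3653196) = 149312*2739833 = 409089944896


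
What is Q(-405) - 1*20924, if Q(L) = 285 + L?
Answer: -21044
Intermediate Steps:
Q(-405) - 1*20924 = (285 - 405) - 1*20924 = -120 - 20924 = -21044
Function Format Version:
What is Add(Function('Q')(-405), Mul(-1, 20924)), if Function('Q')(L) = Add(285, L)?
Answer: -21044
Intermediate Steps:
Add(Function('Q')(-405), Mul(-1, 20924)) = Add(Add(285, -405), Mul(-1, 20924)) = Add(-120, -20924) = -21044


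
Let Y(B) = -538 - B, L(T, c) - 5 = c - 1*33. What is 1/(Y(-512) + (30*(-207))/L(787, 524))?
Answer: -248/9553 ≈ -0.025960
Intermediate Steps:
L(T, c) = -28 + c (L(T, c) = 5 + (c - 1*33) = 5 + (c - 33) = 5 + (-33 + c) = -28 + c)
1/(Y(-512) + (30*(-207))/L(787, 524)) = 1/((-538 - 1*(-512)) + (30*(-207))/(-28 + 524)) = 1/((-538 + 512) - 6210/496) = 1/(-26 - 6210*1/496) = 1/(-26 - 3105/248) = 1/(-9553/248) = -248/9553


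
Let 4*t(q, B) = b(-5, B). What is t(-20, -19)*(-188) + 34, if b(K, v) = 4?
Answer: -154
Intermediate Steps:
t(q, B) = 1 (t(q, B) = (¼)*4 = 1)
t(-20, -19)*(-188) + 34 = 1*(-188) + 34 = -188 + 34 = -154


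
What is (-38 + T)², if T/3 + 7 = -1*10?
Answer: 7921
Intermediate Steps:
T = -51 (T = -21 + 3*(-1*10) = -21 + 3*(-10) = -21 - 30 = -51)
(-38 + T)² = (-38 - 51)² = (-89)² = 7921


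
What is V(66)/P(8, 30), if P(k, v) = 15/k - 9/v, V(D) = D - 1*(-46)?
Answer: 640/9 ≈ 71.111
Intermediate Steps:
V(D) = 46 + D (V(D) = D + 46 = 46 + D)
P(k, v) = -9/v + 15/k
V(66)/P(8, 30) = (46 + 66)/(-9/30 + 15/8) = 112/(-9*1/30 + 15*(⅛)) = 112/(-3/10 + 15/8) = 112/(63/40) = 112*(40/63) = 640/9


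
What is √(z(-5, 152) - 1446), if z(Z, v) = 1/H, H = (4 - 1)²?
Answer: 13*I*√77/3 ≈ 38.025*I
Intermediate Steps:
H = 9 (H = 3² = 9)
z(Z, v) = ⅑ (z(Z, v) = 1/9 = ⅑)
√(z(-5, 152) - 1446) = √(⅑ - 1446) = √(-13013/9) = 13*I*√77/3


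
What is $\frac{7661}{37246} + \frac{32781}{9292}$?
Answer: $\frac{646073569}{173044916} \approx 3.7336$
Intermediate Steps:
$\frac{7661}{37246} + \frac{32781}{9292} = \frac{646073569}{173044916}$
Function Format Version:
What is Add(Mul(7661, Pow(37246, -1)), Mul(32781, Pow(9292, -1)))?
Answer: Rational(646073569, 173044916) ≈ 3.7336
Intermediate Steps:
Add(Mul(7661, Pow(37246, -1)), Mul(32781, Pow(9292, -1))) = Add(Mul(7661, Rational(1, 37246)), Mul(32781, Rational(1, 9292))) = Add(Rational(7661, 37246), Rational(32781, 9292)) = Rational(646073569, 173044916)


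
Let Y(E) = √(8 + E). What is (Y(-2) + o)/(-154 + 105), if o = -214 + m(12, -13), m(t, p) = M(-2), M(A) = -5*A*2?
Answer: 194/49 - √6/49 ≈ 3.9092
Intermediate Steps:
M(A) = -10*A
m(t, p) = 20 (m(t, p) = -10*(-2) = 20)
o = -194 (o = -214 + 20 = -194)
(Y(-2) + o)/(-154 + 105) = (√(8 - 2) - 194)/(-154 + 105) = (√6 - 194)/(-49) = (-194 + √6)*(-1/49) = 194/49 - √6/49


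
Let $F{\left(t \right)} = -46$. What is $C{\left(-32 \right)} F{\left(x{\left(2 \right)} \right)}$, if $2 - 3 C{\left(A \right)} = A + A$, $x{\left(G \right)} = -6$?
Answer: $-1012$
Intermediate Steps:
$C{\left(A \right)} = \frac{2}{3} - \frac{2 A}{3}$ ($C{\left(A \right)} = \frac{2}{3} - \frac{A + A}{3} = \frac{2}{3} - \frac{2 A}{3}$)
$C{\left(-32 \right)} F{\left(x{\left(2 \right)} \right)} = \left(\frac{2}{3} - - \frac{64}{3}\right) \left(-46\right) = \left(\frac{2}{3} + \frac{64}{3}\right) \left(-46\right) = 22 \left(-46\right) = -1012$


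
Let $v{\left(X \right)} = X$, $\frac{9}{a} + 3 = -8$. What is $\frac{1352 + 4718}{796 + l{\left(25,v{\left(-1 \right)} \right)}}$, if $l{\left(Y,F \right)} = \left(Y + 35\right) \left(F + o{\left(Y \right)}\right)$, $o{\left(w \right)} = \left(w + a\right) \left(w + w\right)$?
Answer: $\frac{55}{664} \approx 0.082831$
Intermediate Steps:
$a = - \frac{9}{11}$ ($a = \frac{9}{-3 - 8} = \frac{9}{-11} = 9 \left(- \frac{1}{11}\right) = - \frac{9}{11} \approx -0.81818$)
$o{\left(w \right)} = 2 w \left(- \frac{9}{11} + w\right)$ ($o{\left(w \right)} = \left(w - \frac{9}{11}\right) \left(w + w\right) = \left(- \frac{9}{11} + w\right) 2 w = 2 w \left(- \frac{9}{11} + w\right)$)
$l{\left(Y,F \right)} = \left(35 + Y\right) \left(F + \frac{2 Y \left(-9 + 11 Y\right)}{11}\right)$ ($l{\left(Y,F \right)} = \left(Y + 35\right) \left(F + \frac{2 Y \left(-9 + 11 Y\right)}{11}\right) = \left(35 + Y\right) \left(F + \frac{2 Y \left(-9 + 11 Y\right)}{11}\right)$)
$\frac{1352 + 4718}{796 + l{\left(25,v{\left(-1 \right)} \right)}} = \frac{1352 + 4718}{796 + \left(2 \cdot 25^{3} + 35 \left(-1\right) - \frac{15750}{11} + \frac{752 \cdot 25^{2}}{11} - 25\right)} = \frac{6070}{796 - - \frac{797340}{11}} = \frac{6070}{796 + \frac{797340}{11}} = \frac{6070}{\frac{806096}{11}} = 6070 \cdot \frac{11}{806096} = \frac{55}{664}$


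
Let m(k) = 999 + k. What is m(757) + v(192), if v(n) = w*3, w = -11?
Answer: 1723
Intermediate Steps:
v(n) = -33 (v(n) = -11*3 = -33)
m(757) + v(192) = (999 + 757) - 33 = 1756 - 33 = 1723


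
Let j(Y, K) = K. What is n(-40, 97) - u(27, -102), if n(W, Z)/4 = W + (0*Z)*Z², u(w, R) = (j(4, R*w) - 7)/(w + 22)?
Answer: -5079/49 ≈ -103.65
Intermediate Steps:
u(w, R) = (-7 + R*w)/(22 + w) (u(w, R) = (R*w - 7)/(w + 22) = (-7 + R*w)/(22 + w))
n(W, Z) = 4*W (n(W, Z) = 4*(W + (0*Z)*Z²) = 4*(W + 0*Z²) = 4*(W + 0) = 4*W)
n(-40, 97) - u(27, -102) = 4*(-40) - (-7 - 102*27)/(22 + 27) = -160 - (-7 - 2754)/49 = -160 - (-2761)/49 = -160 - 1*(-2761/49) = -160 + 2761/49 = -5079/49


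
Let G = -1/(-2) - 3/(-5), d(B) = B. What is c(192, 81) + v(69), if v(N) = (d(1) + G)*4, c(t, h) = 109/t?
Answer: 8609/960 ≈ 8.9677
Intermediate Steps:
G = 11/10 (G = -1*(-1/2) - 3*(-1/5) = 1/2 + 3/5 = 11/10 ≈ 1.1000)
v(N) = 42/5 (v(N) = (1 + 11/10)*4 = (21/10)*4 = 42/5)
c(192, 81) + v(69) = 109/192 + 42/5 = 8609/960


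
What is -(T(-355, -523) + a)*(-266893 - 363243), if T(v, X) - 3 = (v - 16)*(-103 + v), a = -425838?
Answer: -161262514712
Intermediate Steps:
T(v, X) = 3 + (-103 + v)*(-16 + v) (T(v, X) = 3 + (v - 16)*(-103 + v) = 3 + (-16 + v)*(-103 + v) = 3 + (-103 + v)*(-16 + v))
-(T(-355, -523) + a)*(-266893 - 363243) = -((1651 + (-355)² - 119*(-355)) - 425838)*(-266893 - 363243) = -((1651 + 126025 + 42245) - 425838)*(-630136) = -(169921 - 425838)*(-630136) = -(-255917)*(-630136) = -1*161262514712 = -161262514712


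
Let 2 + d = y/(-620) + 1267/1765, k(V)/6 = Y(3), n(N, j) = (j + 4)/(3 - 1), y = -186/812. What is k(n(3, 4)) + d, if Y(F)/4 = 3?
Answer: 202703867/2866360 ≈ 70.718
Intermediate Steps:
y = -93/406 (y = -186*1/812 = -93/406 ≈ -0.22906)
Y(F) = 12 (Y(F) = 4*3 = 12)
n(N, j) = 2 + j/2 (n(N, j) = (4 + j)/2 = (4 + j)*(1/2) = 2 + j/2)
k(V) = 72 (k(V) = 6*12 = 72)
d = -3674053/2866360 (d = -2 + (-93/406/(-620) + 1267/1765) = -2 + (-93/406*(-1/620) + 1267*(1/1765)) = -2 + (3/8120 + 1267/1765) = -2 + 2058667/2866360 = -3674053/2866360 ≈ -1.2818)
k(n(3, 4)) + d = 72 - 3674053/2866360 = 202703867/2866360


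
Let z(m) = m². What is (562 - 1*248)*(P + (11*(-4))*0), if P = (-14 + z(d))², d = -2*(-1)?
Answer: 31400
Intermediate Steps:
d = 2
P = 100 (P = (-14 + 2²)² = (-14 + 4)² = (-10)² = 100)
(562 - 1*248)*(P + (11*(-4))*0) = (562 - 1*248)*(100 + (11*(-4))*0) = (562 - 248)*(100 - 44*0) = 314*(100 + 0) = 314*100 = 31400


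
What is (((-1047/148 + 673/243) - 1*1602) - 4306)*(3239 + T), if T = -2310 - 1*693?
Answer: -12545177611/8991 ≈ -1.3953e+6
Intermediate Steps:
T = -3003 (T = -2310 - 693 = -3003)
(((-1047/148 + 673/243) - 1*1602) - 4306)*(3239 + T) = (((-1047/148 + 673/243) - 1*1602) - 4306)*(3239 - 3003) = (((-1047*1/148 + 673*(1/243)) - 1602) - 4306)*236 = (((-1047/148 + 673/243) - 1602) - 4306)*236 = ((-154817/35964 - 1602) - 4306)*236 = (-57769145/35964 - 4306)*236 = -212630129/35964*236 = -12545177611/8991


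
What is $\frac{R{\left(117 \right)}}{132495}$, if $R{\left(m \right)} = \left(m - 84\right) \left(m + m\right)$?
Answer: $\frac{234}{4015} \approx 0.058281$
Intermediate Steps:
$R{\left(m \right)} = 2 m \left(-84 + m\right)$ ($R{\left(m \right)} = \left(-84 + m\right) 2 m = 2 m \left(-84 + m\right)$)
$\frac{R{\left(117 \right)}}{132495} = \frac{2 \cdot 117 \left(-84 + 117\right)}{132495} = 2 \cdot 117 \cdot 33 \cdot \frac{1}{132495} = 7722 \cdot \frac{1}{132495} = \frac{234}{4015}$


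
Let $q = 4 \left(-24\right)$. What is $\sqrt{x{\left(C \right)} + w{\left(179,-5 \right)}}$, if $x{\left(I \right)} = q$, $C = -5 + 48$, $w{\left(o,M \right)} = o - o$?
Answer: $4 i \sqrt{6} \approx 9.798 i$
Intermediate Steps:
$w{\left(o,M \right)} = 0$
$C = 43$
$q = -96$
$x{\left(I \right)} = -96$
$\sqrt{x{\left(C \right)} + w{\left(179,-5 \right)}} = \sqrt{-96 + 0} = \sqrt{-96} = 4 i \sqrt{6}$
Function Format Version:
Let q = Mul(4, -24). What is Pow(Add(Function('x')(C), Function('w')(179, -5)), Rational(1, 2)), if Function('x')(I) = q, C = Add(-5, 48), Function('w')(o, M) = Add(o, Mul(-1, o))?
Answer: Mul(4, I, Pow(6, Rational(1, 2))) ≈ Mul(9.7980, I)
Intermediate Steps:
Function('w')(o, M) = 0
C = 43
q = -96
Function('x')(I) = -96
Pow(Add(Function('x')(C), Function('w')(179, -5)), Rational(1, 2)) = Pow(Add(-96, 0), Rational(1, 2)) = Pow(-96, Rational(1, 2)) = Mul(4, I, Pow(6, Rational(1, 2)))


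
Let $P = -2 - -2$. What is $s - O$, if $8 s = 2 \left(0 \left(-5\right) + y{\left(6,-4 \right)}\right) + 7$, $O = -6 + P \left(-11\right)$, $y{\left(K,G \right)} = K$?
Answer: $\frac{67}{8} \approx 8.375$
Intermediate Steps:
$P = 0$ ($P = -2 + 2 = 0$)
$O = -6$ ($O = -6 + 0 \left(-11\right) = -6 + 0 = -6$)
$s = \frac{19}{8}$ ($s = \frac{2 \left(0 \left(-5\right) + 6\right) + 7}{8} = \frac{2 \left(0 + 6\right) + 7}{8} = \frac{2 \cdot 6 + 7}{8} = \frac{12 + 7}{8} = \frac{1}{8} \cdot 19 = \frac{19}{8} \approx 2.375$)
$s - O = \frac{19}{8} - -6 = \frac{19}{8} + 6 = \frac{67}{8}$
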